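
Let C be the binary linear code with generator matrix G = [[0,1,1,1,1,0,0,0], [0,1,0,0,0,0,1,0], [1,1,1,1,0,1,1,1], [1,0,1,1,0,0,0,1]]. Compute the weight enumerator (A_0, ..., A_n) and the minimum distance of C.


Weight distribution: A_0 = 1, A_1 = 1, A_2 = 1, A_3 = 1, A_4 = 5, A_5 = 5, A_6 = 1, A_7 = 1. Minimum distance d = 1.

Enumerate all 2^4 = 16 messages m ∈ F_2^4.
For each, compute codeword c = mG in F_2^8, then tally its weight.
  m = 0000 → c = 00000000, weight = 0.
  m = 1000 → c = 01111000, weight = 4.
  m = 0100 → c = 01000010, weight = 2.
  m = 1100 → c = 00111010, weight = 4.
  m = 0010 → c = 11110111, weight = 7.
  m = 1010 → c = 10001111, weight = 5.
  m = 0110 → c = 10110101, weight = 5.
  m = 1110 → c = 11001101, weight = 5.
  m = 0001 → c = 10110001, weight = 4.
  m = 1001 → c = 11001001, weight = 4.
  m = 0101 → c = 11110011, weight = 6.
  m = 1101 → c = 10001011, weight = 4.
  m = 0011 → c = 01000110, weight = 3.
  m = 1011 → c = 00111110, weight = 5.
  m = 0111 → c = 00000100, weight = 1.
  m = 1111 → c = 01111100, weight = 5.
Tally weights:
  weight 0: 1 codewords.
  weight 1: 1 codewords.
  weight 2: 1 codewords.
  weight 3: 1 codewords.
  weight 4: 5 codewords.
  weight 5: 5 codewords.
  weight 6: 1 codewords.
  weight 7: 1 codewords.
Minimum distance d = smallest w > 0 with A_w > 0 = 1.
Sanity: Σ A_w = 16 = 2^4 = 16 ✓.


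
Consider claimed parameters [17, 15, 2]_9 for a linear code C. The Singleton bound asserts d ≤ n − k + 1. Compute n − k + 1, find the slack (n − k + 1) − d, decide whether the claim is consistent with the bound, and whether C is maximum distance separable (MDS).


Singleton RHS = n − k + 1 = 3, slack = 1, bound satisfied, not MDS.

Singleton bound: d ≤ n − k + 1.
Here n = 17, k = 15, so n − k + 1 = 3.
Given d = 2, check d ≤ 3: YES.
Slack = (n − k + 1) − d = 1.
The code is NOT MDS (slack = 1 > 0).
Description: the claimed parameters are [17, 15, 2]_9; such a code would be non-MDS.


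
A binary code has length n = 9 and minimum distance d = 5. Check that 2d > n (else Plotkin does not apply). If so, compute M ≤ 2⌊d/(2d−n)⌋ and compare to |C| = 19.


Plotkin bound M ≤ 10; given |C| = 19 > bound (violated).

Check applicability: 2d = 10, n = 9.
2d − n = 1 > 0, so Plotkin applies.
Compute d/(2d−n) = 5/1 ≈ 5.0000.
⌊d/(2d−n)⌋ = 5.
Plotkin bound: M ≤ 2·5 = 10.
Given |C| = 19, check: VIOLATED.
This |C| is above the Plotkin bound, so no binary code with n = 9, d = 5 and 19 codewords exists.


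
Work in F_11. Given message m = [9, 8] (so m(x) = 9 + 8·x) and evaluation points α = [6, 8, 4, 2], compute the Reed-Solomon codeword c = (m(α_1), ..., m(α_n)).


c = [2, 7, 8, 3]

Message polynomial: m(x) = 9 + 8·x (mod 11).
For each evaluation point α_i, compute m(α_i) mod 11:
  α_1 = 6: Horner steps 8 → 2, so m(6) = 2.
  α_2 = 8: Horner steps 8 → 7, so m(8) = 7.
  α_3 = 4: Horner steps 8 → 8, so m(4) = 8.
  α_4 = 2: Horner steps 8 → 3, so m(2) = 3.
Codeword c = [2, 7, 8, 3] ∈ F_11^4.


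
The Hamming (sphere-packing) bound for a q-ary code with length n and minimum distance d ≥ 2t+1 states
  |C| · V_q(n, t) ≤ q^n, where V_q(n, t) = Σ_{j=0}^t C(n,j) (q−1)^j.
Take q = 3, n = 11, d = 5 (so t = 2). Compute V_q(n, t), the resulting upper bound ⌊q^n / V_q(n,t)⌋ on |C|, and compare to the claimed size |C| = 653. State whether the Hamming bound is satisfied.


V_q(n, t) = 243, q^n = 177147, Hamming bound = 729, |C| = 653 ≤ bound (satisfied).

Step 1: Compute V_q(n, t) = Σ_{j=0}^2 C(n, j) (q−1)^j.
  j = 0: C(11,0)·(2)^0 = 1·1 = 1.
  j = 1: C(11,1)·(2)^1 = 11·2 = 22.
  j = 2: C(11,2)·(2)^2 = 55·4 = 220.
  V_q(n, t) = 1 + 22 + 220 = 243.
Step 2: q^n = 3^11 = 177147.
Step 3: Hamming bound ⌊q^n / V_q(n,t)⌋ = ⌊177147/243⌋ = 729.
Step 4: Compare |C| = 653 to 729: satisfied.
The claimed |C| lies below the Hamming bound.


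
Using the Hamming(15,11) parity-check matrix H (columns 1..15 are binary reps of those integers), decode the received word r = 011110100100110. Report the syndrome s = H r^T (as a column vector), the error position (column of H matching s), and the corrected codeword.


s = (1, 1, 1, 0)^T, error position = 14, corrected codeword c = 011110100100100

Compute s = H r^T mod 2 one row at a time:
  s_1 = 0 + 0 + 1 + 0 + 0 + 1 + 1 + 0 = 3 ≡ 1 (mod 2).
  s_2 = 1 + 1 + 0 + 1 + 0 + 1 + 1 + 0 = 5 ≡ 1 (mod 2).
  s_3 = 1 + 1 + 0 + 1 + 1 + 0 + 1 + 0 = 5 ≡ 1 (mod 2).
  s_4 = 0 + 1 + 1 + 1 + 0 + 0 + 1 + 0 = 4 ≡ 0 (mod 2).
s = (1, 1, 1, 0)^T — this equals column 14 of H (binary 1110), so error is at position 14.
Correct: flip bit 14 of r = 011110100100110 to get c = 011110100100100.


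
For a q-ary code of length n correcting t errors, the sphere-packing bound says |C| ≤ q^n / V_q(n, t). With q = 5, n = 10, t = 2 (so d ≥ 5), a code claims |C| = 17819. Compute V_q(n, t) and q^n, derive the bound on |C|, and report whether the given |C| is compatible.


V_q(n, t) = 761, q^n = 9765625, Hamming bound = 12832, |C| = 17819 > bound (violated).

Step 1: Compute V_q(n, t) = Σ_{j=0}^2 C(n, j) (q−1)^j.
  j = 0: C(10,0)·(4)^0 = 1·1 = 1.
  j = 1: C(10,1)·(4)^1 = 10·4 = 40.
  j = 2: C(10,2)·(4)^2 = 45·16 = 720.
  V_q(n, t) = 1 + 40 + 720 = 761.
Step 2: q^n = 5^10 = 9765625.
Step 3: Hamming bound ⌊q^n / V_q(n,t)⌋ = ⌊9765625/761⌋ = 12832.
Step 4: Compare |C| = 17819 to 12832: violated.
The claimed |C| lies above the Hamming bound, so no 5-ary code of length 10 with d ≥ 5 can have 17819 codewords.


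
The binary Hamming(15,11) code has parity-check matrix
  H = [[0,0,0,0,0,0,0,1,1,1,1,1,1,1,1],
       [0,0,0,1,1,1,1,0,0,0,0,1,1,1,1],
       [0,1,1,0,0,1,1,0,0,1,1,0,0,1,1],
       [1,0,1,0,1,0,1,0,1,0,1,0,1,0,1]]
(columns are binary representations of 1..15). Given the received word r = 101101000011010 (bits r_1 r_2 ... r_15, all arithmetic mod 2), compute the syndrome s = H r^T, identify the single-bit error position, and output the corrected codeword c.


s = (1, 0, 0, 1)^T, error position = 9, corrected codeword c = 101101001011010

Compute s = H r^T mod 2 one row at a time:
  s_1 = 0 + 0 + 0 + 1 + 1 + 0 + 1 + 0 = 3 ≡ 1 (mod 2).
  s_2 = 1 + 0 + 1 + 0 + 1 + 0 + 1 + 0 = 4 ≡ 0 (mod 2).
  s_3 = 0 + 1 + 1 + 0 + 0 + 1 + 1 + 0 = 4 ≡ 0 (mod 2).
  s_4 = 1 + 1 + 0 + 0 + 0 + 1 + 0 + 0 = 3 ≡ 1 (mod 2).
s = (1, 0, 0, 1)^T — this equals column 9 of H (binary 1001), so error is at position 9.
Correct: flip bit 9 of r = 101101000011010 to get c = 101101001011010.


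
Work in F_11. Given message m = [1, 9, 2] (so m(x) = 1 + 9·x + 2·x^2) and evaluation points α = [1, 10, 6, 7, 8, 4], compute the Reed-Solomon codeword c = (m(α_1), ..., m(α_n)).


c = [1, 5, 6, 8, 3, 3]

Message polynomial: m(x) = 1 + 9·x + 2·x^2 (mod 11).
For each evaluation point α_i, compute m(α_i) mod 11:
  α_1 = 1: Horner steps 2 → 0 → 1, so m(1) = 1.
  α_2 = 10: Horner steps 2 → 7 → 5, so m(10) = 5.
  α_3 = 6: Horner steps 2 → 10 → 6, so m(6) = 6.
  α_4 = 7: Horner steps 2 → 1 → 8, so m(7) = 8.
  α_5 = 8: Horner steps 2 → 3 → 3, so m(8) = 3.
  α_6 = 4: Horner steps 2 → 6 → 3, so m(4) = 3.
Codeword c = [1, 5, 6, 8, 3, 3] ∈ F_11^6.


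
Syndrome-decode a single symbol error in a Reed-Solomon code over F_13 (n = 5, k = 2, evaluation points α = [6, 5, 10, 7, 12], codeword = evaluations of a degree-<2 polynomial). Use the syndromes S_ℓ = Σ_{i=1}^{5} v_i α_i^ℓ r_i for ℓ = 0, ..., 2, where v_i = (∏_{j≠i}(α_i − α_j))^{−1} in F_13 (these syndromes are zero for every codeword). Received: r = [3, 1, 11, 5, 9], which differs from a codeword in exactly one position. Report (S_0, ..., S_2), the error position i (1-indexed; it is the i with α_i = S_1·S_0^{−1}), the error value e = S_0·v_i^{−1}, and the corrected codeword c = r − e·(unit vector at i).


S = (5, 8, 5), error at position 5, error magnitude e = 7, c = [3, 1, 11, 5, 2].

Step 1: column multipliers v_i = (∏_{j≠i}(α_i − α_j))^{−1} mod 13.
  i = 1 (α = 6): (6−5)(6−10)(6−7)(6−12) = 1·(−4)·(−1)·(−6) = −24 ≡ 2, so v_1 = 2^{−1} = 7 (mod 13).
  i = 2 (α = 5): (5−6)(5−10)(5−7)(5−12) = (−1)·(−5)·(−2)·(−7) = 70 ≡ 5, so v_2 = 5^{−1} = 8 (mod 13).
  i = 3 (α = 10): (10−6)(10−5)(10−7)(10−12) = 4·5·3·(−2) = −120 ≡ 10, so v_3 = 10^{−1} = 4 (mod 13).
  i = 4 (α = 7): (7−6)(7−5)(7−10)(7−12) = 1·2·(−3)·(−5) = 30 ≡ 4, so v_4 = 4^{−1} = 10 (mod 13).
  i = 5 (α = 12): (12−6)(12−5)(12−10)(12−7) = 6·7·2·5 = 420 ≡ 4, so v_5 = 4^{−1} = 10 (mod 13).
  v = [7, 8, 4, 10, 10].
Step 2: syndromes of r = [3, 1, 11, 5, 9] (all sums mod 13).
  S_0 = Σ v_i r_i = 7·3 + 8·1 + 4·11 + 10·5 + 10·9 = 213 ≡ 5.
  S_1 = Σ v_i α_i r_i = 7·6·3 + 8·5·1 + 4·10·11 + 10·7·5 + 10·12·9 = 2036 ≡ 8.
  α_i^2 mod 13 = [10, 12, 9, 10, 1].
  S_2 = Σ v_i α_i^2 r_i = 7·10·3 + 8·12·1 + 4·9·11 + 10·10·5 + 10·1·9 = 1292 ≡ 5.
  S = (5, 8, 5) ≠ 0, so r is not a codeword (an error is present).
Step 3: locate the error. For a single error e at position i, S_ℓ = v_i·e·α_i^ℓ, so α_err = S_1/S_0.
  S_0^{−1} = 5^{−1} = 8 (mod 13), so α_err = 8·8 = 64 ≡ 12 = α_5. Error position i = 5.
  Consistency check: S_2/S_1 = 5·5 = 25 ≡ 12 = α_err ✓ (single-error assumption holds).
Step 4: error magnitude e = S_0/v_5 = S_0·∏_{j≠5}(α_5 − α_j) = 5·4 = 20 ≡ 7 (mod 13).
Step 5: correct position 5: c_5 = r_5 − e = 9 − 7 ≡ 2 (mod 13). Hence c = [3, 1, 11, 5, 2].
  Check: interpolating c through the α_i gives m(x) = 4 + 2·x (degree < 2) with m(α_i) = c_i for every i, so c is indeed a codeword.


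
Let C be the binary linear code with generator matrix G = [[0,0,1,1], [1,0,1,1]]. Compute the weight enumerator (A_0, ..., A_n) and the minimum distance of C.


Weight distribution: A_0 = 1, A_1 = 1, A_2 = 1, A_3 = 1. Minimum distance d = 1.

Enumerate all 2^2 = 4 messages m ∈ F_2^2.
For each, compute codeword c = mG in F_2^4, then tally its weight.
  m = 00 → c = 0000, weight = 0.
  m = 10 → c = 0011, weight = 2.
  m = 01 → c = 1011, weight = 3.
  m = 11 → c = 1000, weight = 1.
Tally weights:
  weight 0: 1 codewords.
  weight 1: 1 codewords.
  weight 2: 1 codewords.
  weight 3: 1 codewords.
Minimum distance d = smallest w > 0 with A_w > 0 = 1.
Sanity: Σ A_w = 4 = 2^2 = 4 ✓.


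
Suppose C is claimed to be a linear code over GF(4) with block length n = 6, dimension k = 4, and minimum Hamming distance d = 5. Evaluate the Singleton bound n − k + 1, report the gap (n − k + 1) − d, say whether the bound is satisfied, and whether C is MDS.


Singleton RHS = n − k + 1 = 3, slack = -2, bound violated (no such code; not MDS).

Singleton bound: d ≤ n − k + 1.
Here n = 6, k = 4, so n − k + 1 = 3.
Given d = 5, check d ≤ 3: NO.
Slack = (n − k + 1) − d = -2.
The slack is negative: d = 5 exceeds n − k + 1 = 3 by 2, so the Singleton bound is violated and no linear [6, 4, 5]_4 code can exist. In particular it is not MDS (MDS requires d = n − k + 1 exactly).
Description: the claimed parameters are [6, 4, 5]_4; such a code would be impossible (violates the Singleton bound).


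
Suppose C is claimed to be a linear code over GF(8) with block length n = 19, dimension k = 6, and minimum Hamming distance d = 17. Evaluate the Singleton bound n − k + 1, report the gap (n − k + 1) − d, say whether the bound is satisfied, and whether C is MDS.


Singleton RHS = n − k + 1 = 14, slack = -3, bound violated (no such code; not MDS).

Singleton bound: d ≤ n − k + 1.
Here n = 19, k = 6, so n − k + 1 = 14.
Given d = 17, check d ≤ 14: NO.
Slack = (n − k + 1) − d = -3.
The slack is negative: d = 17 exceeds n − k + 1 = 14 by 3, so the Singleton bound is violated and no linear [19, 6, 17]_8 code can exist. In particular it is not MDS (MDS requires d = n − k + 1 exactly).
Description: the claimed parameters are [19, 6, 17]_8; such a code would be impossible (violates the Singleton bound).


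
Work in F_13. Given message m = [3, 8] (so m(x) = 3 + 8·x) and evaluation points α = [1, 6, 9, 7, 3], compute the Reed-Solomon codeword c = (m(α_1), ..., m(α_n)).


c = [11, 12, 10, 7, 1]

Message polynomial: m(x) = 3 + 8·x (mod 13).
For each evaluation point α_i, compute m(α_i) mod 13:
  α_1 = 1: Horner steps 8 → 11, so m(1) = 11.
  α_2 = 6: Horner steps 8 → 12, so m(6) = 12.
  α_3 = 9: Horner steps 8 → 10, so m(9) = 10.
  α_4 = 7: Horner steps 8 → 7, so m(7) = 7.
  α_5 = 3: Horner steps 8 → 1, so m(3) = 1.
Codeword c = [11, 12, 10, 7, 1] ∈ F_13^5.


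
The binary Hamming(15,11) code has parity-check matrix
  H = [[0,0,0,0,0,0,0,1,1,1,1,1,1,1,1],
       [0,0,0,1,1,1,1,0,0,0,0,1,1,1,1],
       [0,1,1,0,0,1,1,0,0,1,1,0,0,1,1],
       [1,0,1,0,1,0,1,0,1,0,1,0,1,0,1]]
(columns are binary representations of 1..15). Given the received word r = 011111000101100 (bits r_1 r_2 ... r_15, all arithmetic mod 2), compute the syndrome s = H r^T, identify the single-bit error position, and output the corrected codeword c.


s = (1, 1, 0, 1)^T, error position = 13, corrected codeword c = 011111000101000

Compute s = H r^T mod 2 one row at a time:
  s_1 = 0 + 0 + 1 + 0 + 1 + 1 + 0 + 0 = 3 ≡ 1 (mod 2).
  s_2 = 1 + 1 + 1 + 0 + 1 + 1 + 0 + 0 = 5 ≡ 1 (mod 2).
  s_3 = 1 + 1 + 1 + 0 + 1 + 0 + 0 + 0 = 4 ≡ 0 (mod 2).
  s_4 = 0 + 1 + 1 + 0 + 0 + 0 + 1 + 0 = 3 ≡ 1 (mod 2).
s = (1, 1, 0, 1)^T — this equals column 13 of H (binary 1101), so error is at position 13.
Correct: flip bit 13 of r = 011111000101100 to get c = 011111000101000.


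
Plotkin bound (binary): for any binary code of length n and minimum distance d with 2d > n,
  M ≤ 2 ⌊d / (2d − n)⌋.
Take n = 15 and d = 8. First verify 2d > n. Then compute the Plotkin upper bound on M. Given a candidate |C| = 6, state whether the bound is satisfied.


Plotkin bound M ≤ 16; given |C| = 6 ≤ bound (satisfied).

Check applicability: 2d = 16, n = 15.
2d − n = 1 > 0, so Plotkin applies.
Compute d/(2d−n) = 8/1 ≈ 8.0000.
⌊d/(2d−n)⌋ = 8.
Plotkin bound: M ≤ 2·8 = 16.
Given |C| = 6, check: satisfied.
This |C| is below the Plotkin bound.


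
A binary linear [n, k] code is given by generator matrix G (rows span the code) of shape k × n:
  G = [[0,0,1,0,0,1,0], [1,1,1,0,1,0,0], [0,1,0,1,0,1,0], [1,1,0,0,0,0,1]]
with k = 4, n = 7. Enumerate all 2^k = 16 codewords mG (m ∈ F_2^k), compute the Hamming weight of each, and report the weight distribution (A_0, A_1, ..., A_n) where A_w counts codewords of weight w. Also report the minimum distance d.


Weight distribution: A_0 = 1, A_2 = 1, A_3 = 6, A_4 = 5, A_5 = 2, A_6 = 1. Minimum distance d = 2.

Enumerate all 2^4 = 16 messages m ∈ F_2^4.
For each, compute codeword c = mG in F_2^7, then tally its weight.
  m = 0000 → c = 0000000, weight = 0.
  m = 1000 → c = 0010010, weight = 2.
  m = 0100 → c = 1110100, weight = 4.
  m = 1100 → c = 1100110, weight = 4.
  m = 0010 → c = 0101010, weight = 3.
  m = 1010 → c = 0111000, weight = 3.
  m = 0110 → c = 1011110, weight = 5.
  m = 1110 → c = 1001100, weight = 3.
  m = 0001 → c = 1100001, weight = 3.
  m = 1001 → c = 1110011, weight = 5.
  m = 0101 → c = 0010101, weight = 3.
  m = 1101 → c = 0000111, weight = 3.
  m = 0011 → c = 1001011, weight = 4.
  m = 1011 → c = 1011001, weight = 4.
  m = 0111 → c = 0111111, weight = 6.
  m = 1111 → c = 0101101, weight = 4.
Tally weights:
  weight 0: 1 codewords.
  weight 2: 1 codewords.
  weight 3: 6 codewords.
  weight 4: 5 codewords.
  weight 5: 2 codewords.
  weight 6: 1 codewords.
Minimum distance d = smallest w > 0 with A_w > 0 = 2.
Sanity: Σ A_w = 16 = 2^4 = 16 ✓.


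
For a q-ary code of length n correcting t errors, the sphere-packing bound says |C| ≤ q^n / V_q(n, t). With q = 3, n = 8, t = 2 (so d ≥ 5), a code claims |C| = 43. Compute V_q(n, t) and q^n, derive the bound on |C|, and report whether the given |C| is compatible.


V_q(n, t) = 129, q^n = 6561, Hamming bound = 50, |C| = 43 ≤ bound (satisfied).

Step 1: Compute V_q(n, t) = Σ_{j=0}^2 C(n, j) (q−1)^j.
  j = 0: C(8,0)·(2)^0 = 1·1 = 1.
  j = 1: C(8,1)·(2)^1 = 8·2 = 16.
  j = 2: C(8,2)·(2)^2 = 28·4 = 112.
  V_q(n, t) = 1 + 16 + 112 = 129.
Step 2: q^n = 3^8 = 6561.
Step 3: Hamming bound ⌊q^n / V_q(n,t)⌋ = ⌊6561/129⌋ = 50.
Step 4: Compare |C| = 43 to 50: satisfied.
The claimed |C| lies below the Hamming bound.


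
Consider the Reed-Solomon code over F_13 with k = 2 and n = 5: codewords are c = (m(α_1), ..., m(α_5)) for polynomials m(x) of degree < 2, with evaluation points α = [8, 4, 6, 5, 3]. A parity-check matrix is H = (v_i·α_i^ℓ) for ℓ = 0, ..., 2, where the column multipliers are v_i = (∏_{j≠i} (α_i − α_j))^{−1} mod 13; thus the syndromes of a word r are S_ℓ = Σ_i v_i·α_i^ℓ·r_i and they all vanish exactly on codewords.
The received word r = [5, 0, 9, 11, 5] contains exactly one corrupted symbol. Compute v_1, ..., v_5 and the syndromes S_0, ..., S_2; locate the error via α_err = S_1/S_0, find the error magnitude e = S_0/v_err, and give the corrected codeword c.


S = (4, 12, 10), error at position 5, error magnitude e = 3, c = [5, 0, 9, 11, 2].

Step 1: column multipliers v_i = (∏_{j≠i}(α_i − α_j))^{−1} mod 13.
  i = 1 (α = 8): (8−4)(8−6)(8−5)(8−3) = 4·2·3·5 = 120 ≡ 3, so v_1 = 3^{−1} = 9 (mod 13).
  i = 2 (α = 4): (4−8)(4−6)(4−5)(4−3) = (−4)·(−2)·(−1)·1 = −8 ≡ 5, so v_2 = 5^{−1} = 8 (mod 13).
  i = 3 (α = 6): (6−8)(6−4)(6−5)(6−3) = (−2)·2·1·3 = −12 ≡ 1, so v_3 = 1^{−1} = 1 (mod 13).
  i = 4 (α = 5): (5−8)(5−4)(5−6)(5−3) = (−3)·1·(−1)·2 = 6 ≡ 6, so v_4 = 6^{−1} = 11 (mod 13).
  i = 5 (α = 3): (3−8)(3−4)(3−6)(3−5) = (−5)·(−1)·(−3)·(−2) = 30 ≡ 4, so v_5 = 4^{−1} = 10 (mod 13).
  v = [9, 8, 1, 11, 10].
Step 2: syndromes of r = [5, 0, 9, 11, 5] (all sums mod 13).
  S_0 = Σ v_i r_i = 9·5 + 8·0 + 1·9 + 11·11 + 10·5 = 225 ≡ 4.
  S_1 = Σ v_i α_i r_i = 9·8·5 + 8·4·0 + 1·6·9 + 11·5·11 + 10·3·5 = 1169 ≡ 12.
  α_i^2 mod 13 = [12, 3, 10, 12, 9].
  S_2 = Σ v_i α_i^2 r_i = 9·12·5 + 8·3·0 + 1·10·9 + 11·12·11 + 10·9·5 = 2532 ≡ 10.
  S = (4, 12, 10) ≠ 0, so r is not a codeword (an error is present).
Step 3: locate the error. For a single error e at position i, S_ℓ = v_i·e·α_i^ℓ, so α_err = S_1/S_0.
  S_0^{−1} = 4^{−1} = 10 (mod 13), so α_err = 12·10 = 120 ≡ 3 = α_5. Error position i = 5.
  Consistency check: S_2/S_1 = 10·12 = 120 ≡ 3 = α_err ✓ (single-error assumption holds).
Step 4: error magnitude e = S_0/v_5 = S_0·∏_{j≠5}(α_5 − α_j) = 4·4 = 16 ≡ 3 (mod 13).
Step 5: correct position 5: c_5 = r_5 − e = 5 − 3 ≡ 2 (mod 13). Hence c = [5, 0, 9, 11, 2].
  Check: interpolating c through the α_i gives m(x) = 8 + 11·x (degree < 2) with m(α_i) = c_i for every i, so c is indeed a codeword.


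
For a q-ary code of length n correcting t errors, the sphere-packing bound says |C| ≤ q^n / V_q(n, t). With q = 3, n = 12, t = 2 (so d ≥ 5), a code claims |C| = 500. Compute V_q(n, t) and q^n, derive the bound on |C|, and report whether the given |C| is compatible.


V_q(n, t) = 289, q^n = 531441, Hamming bound = 1838, |C| = 500 ≤ bound (satisfied).

Step 1: Compute V_q(n, t) = Σ_{j=0}^2 C(n, j) (q−1)^j.
  j = 0: C(12,0)·(2)^0 = 1·1 = 1.
  j = 1: C(12,1)·(2)^1 = 12·2 = 24.
  j = 2: C(12,2)·(2)^2 = 66·4 = 264.
  V_q(n, t) = 1 + 24 + 264 = 289.
Step 2: q^n = 3^12 = 531441.
Step 3: Hamming bound ⌊q^n / V_q(n,t)⌋ = ⌊531441/289⌋ = 1838.
Step 4: Compare |C| = 500 to 1838: satisfied.
The claimed |C| lies below the Hamming bound.


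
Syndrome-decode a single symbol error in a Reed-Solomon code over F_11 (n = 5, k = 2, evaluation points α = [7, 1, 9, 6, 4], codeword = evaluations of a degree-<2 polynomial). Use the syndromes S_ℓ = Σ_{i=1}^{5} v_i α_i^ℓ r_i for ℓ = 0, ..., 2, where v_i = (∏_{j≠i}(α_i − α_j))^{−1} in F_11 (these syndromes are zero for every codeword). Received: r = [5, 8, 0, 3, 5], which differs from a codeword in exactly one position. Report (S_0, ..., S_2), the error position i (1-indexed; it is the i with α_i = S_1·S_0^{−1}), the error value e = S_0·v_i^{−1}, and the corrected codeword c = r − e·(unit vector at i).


S = (10, 4, 6), error at position 1, error magnitude e = 3, c = [2, 8, 0, 3, 5].

Step 1: column multipliers v_i = (∏_{j≠i}(α_i − α_j))^{−1} mod 11.
  i = 1 (α = 7): (7−1)(7−9)(7−6)(7−4) = 6·(−2)·1·3 = −36 ≡ 8, so v_1 = 8^{−1} = 7 (mod 11).
  i = 2 (α = 1): (1−7)(1−9)(1−6)(1−4) = (−6)·(−8)·(−5)·(−3) = 720 ≡ 5, so v_2 = 5^{−1} = 9 (mod 11).
  i = 3 (α = 9): (9−7)(9−1)(9−6)(9−4) = 2·8·3·5 = 240 ≡ 9, so v_3 = 9^{−1} = 5 (mod 11).
  i = 4 (α = 6): (6−7)(6−1)(6−9)(6−4) = (−1)·5·(−3)·2 = 30 ≡ 8, so v_4 = 8^{−1} = 7 (mod 11).
  i = 5 (α = 4): (4−7)(4−1)(4−9)(4−6) = (−3)·3·(−5)·(−2) = −90 ≡ 9, so v_5 = 9^{−1} = 5 (mod 11).
  v = [7, 9, 5, 7, 5].
Step 2: syndromes of r = [5, 8, 0, 3, 5] (all sums mod 11).
  S_0 = Σ v_i r_i = 7·5 + 9·8 + 5·0 + 7·3 + 5·5 = 153 ≡ 10.
  S_1 = Σ v_i α_i r_i = 7·7·5 + 9·1·8 + 5·9·0 + 7·6·3 + 5·4·5 = 543 ≡ 4.
  α_i^2 mod 11 = [5, 1, 4, 3, 5].
  S_2 = Σ v_i α_i^2 r_i = 7·5·5 + 9·1·8 + 5·4·0 + 7·3·3 + 5·5·5 = 435 ≡ 6.
  S = (10, 4, 6) ≠ 0, so r is not a codeword (an error is present).
Step 3: locate the error. For a single error e at position i, S_ℓ = v_i·e·α_i^ℓ, so α_err = S_1/S_0.
  S_0^{−1} = 10^{−1} = 10 (mod 11), so α_err = 4·10 = 40 ≡ 7 = α_1. Error position i = 1.
  Consistency check: S_2/S_1 = 6·3 = 18 ≡ 7 = α_err ✓ (single-error assumption holds).
Step 4: error magnitude e = S_0/v_1 = S_0·∏_{j≠1}(α_1 − α_j) = 10·8 = 80 ≡ 3 (mod 11).
Step 5: correct position 1: c_1 = r_1 − e = 5 − 3 ≡ 2 (mod 11). Hence c = [2, 8, 0, 3, 5].
  Check: interpolating c through the α_i gives m(x) = 9 + 10·x (degree < 2) with m(α_i) = c_i for every i, so c is indeed a codeword.


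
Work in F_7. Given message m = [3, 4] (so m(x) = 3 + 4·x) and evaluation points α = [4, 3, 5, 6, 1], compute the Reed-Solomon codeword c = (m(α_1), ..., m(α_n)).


c = [5, 1, 2, 6, 0]

Message polynomial: m(x) = 3 + 4·x (mod 7).
For each evaluation point α_i, compute m(α_i) mod 7:
  α_1 = 4: Horner steps 4 → 5, so m(4) = 5.
  α_2 = 3: Horner steps 4 → 1, so m(3) = 1.
  α_3 = 5: Horner steps 4 → 2, so m(5) = 2.
  α_4 = 6: Horner steps 4 → 6, so m(6) = 6.
  α_5 = 1: Horner steps 4 → 0, so m(1) = 0.
Codeword c = [5, 1, 2, 6, 0] ∈ F_7^5.


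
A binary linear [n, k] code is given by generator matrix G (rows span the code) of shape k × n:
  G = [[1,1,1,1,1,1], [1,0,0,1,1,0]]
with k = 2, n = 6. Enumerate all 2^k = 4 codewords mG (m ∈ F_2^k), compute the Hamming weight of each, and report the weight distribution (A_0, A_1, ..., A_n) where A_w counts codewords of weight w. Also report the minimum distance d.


Weight distribution: A_0 = 1, A_3 = 2, A_6 = 1. Minimum distance d = 3.

Enumerate all 2^2 = 4 messages m ∈ F_2^2.
For each, compute codeword c = mG in F_2^6, then tally its weight.
  m = 00 → c = 000000, weight = 0.
  m = 10 → c = 111111, weight = 6.
  m = 01 → c = 100110, weight = 3.
  m = 11 → c = 011001, weight = 3.
Tally weights:
  weight 0: 1 codewords.
  weight 3: 2 codewords.
  weight 6: 1 codewords.
Minimum distance d = smallest w > 0 with A_w > 0 = 3.
Sanity: Σ A_w = 4 = 2^2 = 4 ✓.


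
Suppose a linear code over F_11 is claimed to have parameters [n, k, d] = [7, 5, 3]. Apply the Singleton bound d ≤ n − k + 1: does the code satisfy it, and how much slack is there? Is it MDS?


Singleton RHS = n − k + 1 = 3, slack = 0, bound satisfied, MDS.

Singleton bound: d ≤ n − k + 1.
Here n = 7, k = 5, so n − k + 1 = 3.
Given d = 3, check d ≤ 3: YES.
Slack = (n − k + 1) − d = 0.
The code is MDS (slack = 0).
Description: the claimed parameters are [7, 5, 3]_11; such a code would be MDS (meets Singleton bound).


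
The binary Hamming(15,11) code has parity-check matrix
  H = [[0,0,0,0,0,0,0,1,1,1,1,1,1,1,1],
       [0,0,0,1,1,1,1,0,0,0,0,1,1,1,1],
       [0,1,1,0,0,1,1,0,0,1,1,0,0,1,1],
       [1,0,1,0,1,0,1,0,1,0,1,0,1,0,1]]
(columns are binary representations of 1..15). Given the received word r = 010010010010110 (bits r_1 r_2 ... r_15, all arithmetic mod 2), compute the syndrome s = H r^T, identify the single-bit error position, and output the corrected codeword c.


s = (0, 1, 1, 1)^T, error position = 7, corrected codeword c = 010010110010110

Compute s = H r^T mod 2 one row at a time:
  s_1 = 1 + 0 + 0 + 1 + 0 + 1 + 1 + 0 = 4 ≡ 0 (mod 2).
  s_2 = 0 + 1 + 0 + 0 + 0 + 1 + 1 + 0 = 3 ≡ 1 (mod 2).
  s_3 = 1 + 0 + 0 + 0 + 0 + 1 + 1 + 0 = 3 ≡ 1 (mod 2).
  s_4 = 0 + 0 + 1 + 0 + 0 + 1 + 1 + 0 = 3 ≡ 1 (mod 2).
s = (0, 1, 1, 1)^T — this equals column 7 of H (binary 0111), so error is at position 7.
Correct: flip bit 7 of r = 010010010010110 to get c = 010010110010110.


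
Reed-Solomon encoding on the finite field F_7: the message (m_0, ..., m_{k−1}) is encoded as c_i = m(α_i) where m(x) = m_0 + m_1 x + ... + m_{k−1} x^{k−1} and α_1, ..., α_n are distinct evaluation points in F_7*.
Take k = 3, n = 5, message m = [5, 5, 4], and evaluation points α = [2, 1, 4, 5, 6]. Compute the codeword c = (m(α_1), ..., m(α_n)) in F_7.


c = [3, 0, 5, 4, 4]

Message polynomial: m(x) = 5 + 5·x + 4·x^2 (mod 7).
For each evaluation point α_i, compute m(α_i) mod 7:
  α_1 = 2: Horner steps 4 → 6 → 3, so m(2) = 3.
  α_2 = 1: Horner steps 4 → 2 → 0, so m(1) = 0.
  α_3 = 4: Horner steps 4 → 0 → 5, so m(4) = 5.
  α_4 = 5: Horner steps 4 → 4 → 4, so m(5) = 4.
  α_5 = 6: Horner steps 4 → 1 → 4, so m(6) = 4.
Codeword c = [3, 0, 5, 4, 4] ∈ F_7^5.


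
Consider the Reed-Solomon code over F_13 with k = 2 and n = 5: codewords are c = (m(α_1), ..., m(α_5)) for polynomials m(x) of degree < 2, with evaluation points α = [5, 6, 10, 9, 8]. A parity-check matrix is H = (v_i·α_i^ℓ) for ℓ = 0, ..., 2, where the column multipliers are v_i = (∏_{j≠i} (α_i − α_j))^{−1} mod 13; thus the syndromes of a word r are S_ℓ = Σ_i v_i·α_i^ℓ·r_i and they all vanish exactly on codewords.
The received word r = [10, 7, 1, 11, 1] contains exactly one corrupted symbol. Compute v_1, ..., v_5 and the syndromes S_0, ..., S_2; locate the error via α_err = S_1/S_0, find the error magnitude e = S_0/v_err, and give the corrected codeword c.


S = (6, 8, 2), error at position 3, error magnitude e = 6, c = [10, 7, 8, 11, 1].

Step 1: column multipliers v_i = (∏_{j≠i}(α_i − α_j))^{−1} mod 13.
  i = 1 (α = 5): (5−6)(5−10)(5−9)(5−8) = (−1)·(−5)·(−4)·(−3) = 60 ≡ 8, so v_1 = 8^{−1} = 5 (mod 13).
  i = 2 (α = 6): (6−5)(6−10)(6−9)(6−8) = 1·(−4)·(−3)·(−2) = −24 ≡ 2, so v_2 = 2^{−1} = 7 (mod 13).
  i = 3 (α = 10): (10−5)(10−6)(10−9)(10−8) = 5·4·1·2 = 40 ≡ 1, so v_3 = 1^{−1} = 1 (mod 13).
  i = 4 (α = 9): (9−5)(9−6)(9−10)(9−8) = 4·3·(−1)·1 = −12 ≡ 1, so v_4 = 1^{−1} = 1 (mod 13).
  i = 5 (α = 8): (8−5)(8−6)(8−10)(8−9) = 3·2·(−2)·(−1) = 12 ≡ 12, so v_5 = 12^{−1} = 12 (mod 13).
  v = [5, 7, 1, 1, 12].
Step 2: syndromes of r = [10, 7, 1, 11, 1] (all sums mod 13).
  S_0 = Σ v_i r_i = 5·10 + 7·7 + 1·1 + 1·11 + 12·1 = 123 ≡ 6.
  S_1 = Σ v_i α_i r_i = 5·5·10 + 7·6·7 + 1·10·1 + 1·9·11 + 12·8·1 = 749 ≡ 8.
  α_i^2 mod 13 = [12, 10, 9, 3, 12].
  S_2 = Σ v_i α_i^2 r_i = 5·12·10 + 7·10·7 + 1·9·1 + 1·3·11 + 12·12·1 = 1276 ≡ 2.
  S = (6, 8, 2) ≠ 0, so r is not a codeword (an error is present).
Step 3: locate the error. For a single error e at position i, S_ℓ = v_i·e·α_i^ℓ, so α_err = S_1/S_0.
  S_0^{−1} = 6^{−1} = 11 (mod 13), so α_err = 8·11 = 88 ≡ 10 = α_3. Error position i = 3.
  Consistency check: S_2/S_1 = 2·5 = 10 ≡ 10 = α_err ✓ (single-error assumption holds).
Step 4: error magnitude e = S_0/v_3 = S_0·∏_{j≠3}(α_3 − α_j) = 6·1 = 6 ≡ 6 (mod 13).
Step 5: correct position 3: c_3 = r_3 − e = 1 − 6 ≡ 8 (mod 13). Hence c = [10, 7, 8, 11, 1].
  Check: interpolating c through the α_i gives m(x) = 12 + 10·x (degree < 2) with m(α_i) = c_i for every i, so c is indeed a codeword.


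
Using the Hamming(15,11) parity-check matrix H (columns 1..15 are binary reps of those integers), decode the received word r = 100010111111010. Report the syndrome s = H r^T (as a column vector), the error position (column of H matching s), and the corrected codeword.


s = (0, 0, 0, 1)^T, error position = 1, corrected codeword c = 000010111111010

Compute s = H r^T mod 2 one row at a time:
  s_1 = 1 + 1 + 1 + 1 + 1 + 0 + 1 + 0 = 6 ≡ 0 (mod 2).
  s_2 = 0 + 1 + 0 + 1 + 1 + 0 + 1 + 0 = 4 ≡ 0 (mod 2).
  s_3 = 0 + 0 + 0 + 1 + 1 + 1 + 1 + 0 = 4 ≡ 0 (mod 2).
  s_4 = 1 + 0 + 1 + 1 + 1 + 1 + 0 + 0 = 5 ≡ 1 (mod 2).
s = (0, 0, 0, 1)^T — this equals column 1 of H (binary 0001), so error is at position 1.
Correct: flip bit 1 of r = 100010111111010 to get c = 000010111111010.


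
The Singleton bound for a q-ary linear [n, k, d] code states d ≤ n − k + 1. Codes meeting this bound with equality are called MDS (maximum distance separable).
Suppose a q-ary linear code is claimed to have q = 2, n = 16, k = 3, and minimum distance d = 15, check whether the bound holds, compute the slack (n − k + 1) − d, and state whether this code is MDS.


Singleton RHS = n − k + 1 = 14, slack = -1, bound violated (no such code; not MDS).

Singleton bound: d ≤ n − k + 1.
Here n = 16, k = 3, so n − k + 1 = 14.
Given d = 15, check d ≤ 14: NO.
Slack = (n − k + 1) − d = -1.
The slack is negative: d = 15 exceeds n − k + 1 = 14 by 1, so the Singleton bound is violated and no linear [16, 3, 15]_2 code can exist. In particular it is not MDS (MDS requires d = n − k + 1 exactly).
Description: the claimed parameters are [16, 3, 15]_2; such a code would be impossible (violates the Singleton bound).


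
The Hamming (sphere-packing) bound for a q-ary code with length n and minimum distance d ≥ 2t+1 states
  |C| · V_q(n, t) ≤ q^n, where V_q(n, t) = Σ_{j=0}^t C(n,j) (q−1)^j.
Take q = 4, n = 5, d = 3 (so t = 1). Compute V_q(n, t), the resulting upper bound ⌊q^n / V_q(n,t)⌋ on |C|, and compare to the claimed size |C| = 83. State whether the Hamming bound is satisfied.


V_q(n, t) = 16, q^n = 1024, Hamming bound = 64, |C| = 83 > bound (violated).

Step 1: Compute V_q(n, t) = Σ_{j=0}^1 C(n, j) (q−1)^j.
  j = 0: C(5,0)·(3)^0 = 1·1 = 1.
  j = 1: C(5,1)·(3)^1 = 5·3 = 15.
  V_q(n, t) = 1 + 15 = 16.
Step 2: q^n = 4^5 = 1024.
Step 3: Hamming bound ⌊q^n / V_q(n,t)⌋ = ⌊1024/16⌋ = 64.
Step 4: Compare |C| = 83 to 64: violated.
The claimed |C| lies above the Hamming bound, so no 4-ary code of length 5 with d ≥ 3 can have 83 codewords.


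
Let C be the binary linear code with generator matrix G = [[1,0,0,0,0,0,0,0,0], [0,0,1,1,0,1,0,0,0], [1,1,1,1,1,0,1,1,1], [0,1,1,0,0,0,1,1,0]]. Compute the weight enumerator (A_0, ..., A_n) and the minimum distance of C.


Weight distribution: A_0 = 1, A_1 = 1, A_3 = 2, A_4 = 4, A_5 = 3, A_6 = 2, A_7 = 2, A_8 = 1. Minimum distance d = 1.

Enumerate all 2^4 = 16 messages m ∈ F_2^4.
For each, compute codeword c = mG in F_2^9, then tally its weight.
  m = 0000 → c = 000000000, weight = 0.
  m = 1000 → c = 100000000, weight = 1.
  m = 0100 → c = 001101000, weight = 3.
  m = 1100 → c = 101101000, weight = 4.
  m = 0010 → c = 111110111, weight = 8.
  m = 1010 → c = 011110111, weight = 7.
  m = 0110 → c = 110011111, weight = 7.
  m = 1110 → c = 010011111, weight = 6.
  m = 0001 → c = 011000110, weight = 4.
  m = 1001 → c = 111000110, weight = 5.
  m = 0101 → c = 010101110, weight = 5.
  m = 1101 → c = 110101110, weight = 6.
  m = 0011 → c = 100110001, weight = 4.
  m = 1011 → c = 000110001, weight = 3.
  m = 0111 → c = 101011001, weight = 5.
  m = 1111 → c = 001011001, weight = 4.
Tally weights:
  weight 0: 1 codewords.
  weight 1: 1 codewords.
  weight 3: 2 codewords.
  weight 4: 4 codewords.
  weight 5: 3 codewords.
  weight 6: 2 codewords.
  weight 7: 2 codewords.
  weight 8: 1 codewords.
Minimum distance d = smallest w > 0 with A_w > 0 = 1.
Sanity: Σ A_w = 16 = 2^4 = 16 ✓.


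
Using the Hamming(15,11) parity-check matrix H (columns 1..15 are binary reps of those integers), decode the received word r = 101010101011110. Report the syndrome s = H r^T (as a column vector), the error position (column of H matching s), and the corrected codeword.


s = (1, 1, 0, 1)^T, error position = 13, corrected codeword c = 101010101011010

Compute s = H r^T mod 2 one row at a time:
  s_1 = 0 + 1 + 0 + 1 + 1 + 1 + 1 + 0 = 5 ≡ 1 (mod 2).
  s_2 = 0 + 1 + 0 + 1 + 1 + 1 + 1 + 0 = 5 ≡ 1 (mod 2).
  s_3 = 0 + 1 + 0 + 1 + 0 + 1 + 1 + 0 = 4 ≡ 0 (mod 2).
  s_4 = 1 + 1 + 1 + 1 + 1 + 1 + 1 + 0 = 7 ≡ 1 (mod 2).
s = (1, 1, 0, 1)^T — this equals column 13 of H (binary 1101), so error is at position 13.
Correct: flip bit 13 of r = 101010101011110 to get c = 101010101011010.


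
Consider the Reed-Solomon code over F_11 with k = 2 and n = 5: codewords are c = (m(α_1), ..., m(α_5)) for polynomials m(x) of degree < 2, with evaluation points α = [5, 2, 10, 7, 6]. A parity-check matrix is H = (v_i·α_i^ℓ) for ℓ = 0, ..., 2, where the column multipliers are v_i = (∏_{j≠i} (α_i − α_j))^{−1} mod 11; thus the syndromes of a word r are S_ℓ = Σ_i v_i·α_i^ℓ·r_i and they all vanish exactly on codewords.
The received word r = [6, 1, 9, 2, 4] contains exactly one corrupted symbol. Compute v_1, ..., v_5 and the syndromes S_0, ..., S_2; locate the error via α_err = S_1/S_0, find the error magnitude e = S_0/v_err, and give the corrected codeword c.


S = (5, 6, 5), error at position 3, error magnitude e = 2, c = [6, 1, 7, 2, 4].

Step 1: column multipliers v_i = (∏_{j≠i}(α_i − α_j))^{−1} mod 11.
  i = 1 (α = 5): (5−2)(5−10)(5−7)(5−6) = 3·(−5)·(−2)·(−1) = −30 ≡ 3, so v_1 = 3^{−1} = 4 (mod 11).
  i = 2 (α = 2): (2−5)(2−10)(2−7)(2−6) = (−3)·(−8)·(−5)·(−4) = 480 ≡ 7, so v_2 = 7^{−1} = 8 (mod 11).
  i = 3 (α = 10): (10−5)(10−2)(10−7)(10−6) = 5·8·3·4 = 480 ≡ 7, so v_3 = 7^{−1} = 8 (mod 11).
  i = 4 (α = 7): (7−5)(7−2)(7−10)(7−6) = 2·5·(−3)·1 = −30 ≡ 3, so v_4 = 3^{−1} = 4 (mod 11).
  i = 5 (α = 6): (6−5)(6−2)(6−10)(6−7) = 1·4·(−4)·(−1) = 16 ≡ 5, so v_5 = 5^{−1} = 9 (mod 11).
  v = [4, 8, 8, 4, 9].
Step 2: syndromes of r = [6, 1, 9, 2, 4] (all sums mod 11).
  S_0 = Σ v_i r_i = 4·6 + 8·1 + 8·9 + 4·2 + 9·4 = 148 ≡ 5.
  S_1 = Σ v_i α_i r_i = 4·5·6 + 8·2·1 + 8·10·9 + 4·7·2 + 9·6·4 = 1128 ≡ 6.
  α_i^2 mod 11 = [3, 4, 1, 5, 3].
  S_2 = Σ v_i α_i^2 r_i = 4·3·6 + 8·4·1 + 8·1·9 + 4·5·2 + 9·3·4 = 324 ≡ 5.
  S = (5, 6, 5) ≠ 0, so r is not a codeword (an error is present).
Step 3: locate the error. For a single error e at position i, S_ℓ = v_i·e·α_i^ℓ, so α_err = S_1/S_0.
  S_0^{−1} = 5^{−1} = 9 (mod 11), so α_err = 6·9 = 54 ≡ 10 = α_3. Error position i = 3.
  Consistency check: S_2/S_1 = 5·2 = 10 ≡ 10 = α_err ✓ (single-error assumption holds).
Step 4: error magnitude e = S_0/v_3 = S_0·∏_{j≠3}(α_3 − α_j) = 5·7 = 35 ≡ 2 (mod 11).
Step 5: correct position 3: c_3 = r_3 − e = 9 − 2 ≡ 7 (mod 11). Hence c = [6, 1, 7, 2, 4].
  Check: interpolating c through the α_i gives m(x) = 5 + 9·x (degree < 2) with m(α_i) = c_i for every i, so c is indeed a codeword.


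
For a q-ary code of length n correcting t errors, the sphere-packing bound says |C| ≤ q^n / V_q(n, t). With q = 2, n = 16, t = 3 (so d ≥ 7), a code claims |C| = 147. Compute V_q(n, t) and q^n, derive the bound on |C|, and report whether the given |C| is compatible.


V_q(n, t) = 697, q^n = 65536, Hamming bound = 94, |C| = 147 > bound (violated).

Step 1: Compute V_q(n, t) = Σ_{j=0}^3 C(n, j) (q−1)^j.
  j = 0: C(16,0)·(1)^0 = 1·1 = 1.
  j = 1: C(16,1)·(1)^1 = 16·1 = 16.
  j = 2: C(16,2)·(1)^2 = 120·1 = 120.
  j = 3: C(16,3)·(1)^3 = 560·1 = 560.
  V_q(n, t) = 1 + 16 + 120 + 560 = 697.
Step 2: q^n = 2^16 = 65536.
Step 3: Hamming bound ⌊q^n / V_q(n,t)⌋ = ⌊65536/697⌋ = 94.
Step 4: Compare |C| = 147 to 94: violated.
The claimed |C| lies above the Hamming bound, so no 2-ary code of length 16 with d ≥ 7 can have 147 codewords.


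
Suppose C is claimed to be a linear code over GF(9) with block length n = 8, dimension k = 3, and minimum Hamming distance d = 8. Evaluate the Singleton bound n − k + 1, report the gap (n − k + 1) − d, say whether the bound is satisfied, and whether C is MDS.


Singleton RHS = n − k + 1 = 6, slack = -2, bound violated (no such code; not MDS).

Singleton bound: d ≤ n − k + 1.
Here n = 8, k = 3, so n − k + 1 = 6.
Given d = 8, check d ≤ 6: NO.
Slack = (n − k + 1) − d = -2.
The slack is negative: d = 8 exceeds n − k + 1 = 6 by 2, so the Singleton bound is violated and no linear [8, 3, 8]_9 code can exist. In particular it is not MDS (MDS requires d = n − k + 1 exactly).
Description: the claimed parameters are [8, 3, 8]_9; such a code would be impossible (violates the Singleton bound).


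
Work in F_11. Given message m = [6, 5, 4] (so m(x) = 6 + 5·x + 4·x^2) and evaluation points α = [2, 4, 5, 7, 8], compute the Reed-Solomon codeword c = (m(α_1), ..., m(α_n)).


c = [10, 2, 10, 6, 5]

Message polynomial: m(x) = 6 + 5·x + 4·x^2 (mod 11).
For each evaluation point α_i, compute m(α_i) mod 11:
  α_1 = 2: Horner steps 4 → 2 → 10, so m(2) = 10.
  α_2 = 4: Horner steps 4 → 10 → 2, so m(4) = 2.
  α_3 = 5: Horner steps 4 → 3 → 10, so m(5) = 10.
  α_4 = 7: Horner steps 4 → 0 → 6, so m(7) = 6.
  α_5 = 8: Horner steps 4 → 4 → 5, so m(8) = 5.
Codeword c = [10, 2, 10, 6, 5] ∈ F_11^5.


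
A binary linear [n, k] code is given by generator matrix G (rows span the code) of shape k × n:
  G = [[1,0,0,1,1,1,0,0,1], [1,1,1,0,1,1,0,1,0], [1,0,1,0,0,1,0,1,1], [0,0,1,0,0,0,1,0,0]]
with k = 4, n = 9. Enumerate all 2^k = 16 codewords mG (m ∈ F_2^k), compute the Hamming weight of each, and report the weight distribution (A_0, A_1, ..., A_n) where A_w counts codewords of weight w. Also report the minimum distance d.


Weight distribution: A_0 = 1, A_2 = 1, A_3 = 1, A_4 = 3, A_5 = 6, A_6 = 3, A_7 = 1. Minimum distance d = 2.

Enumerate all 2^4 = 16 messages m ∈ F_2^4.
For each, compute codeword c = mG in F_2^9, then tally its weight.
  m = 0000 → c = 000000000, weight = 0.
  m = 1000 → c = 100111001, weight = 5.
  m = 0100 → c = 111011010, weight = 6.
  m = 1100 → c = 011100011, weight = 5.
  m = 0010 → c = 101001011, weight = 5.
  m = 1010 → c = 001110010, weight = 4.
  m = 0110 → c = 010010001, weight = 3.
  m = 1110 → c = 110101000, weight = 4.
  m = 0001 → c = 001000100, weight = 2.
  m = 1001 → c = 101111101, weight = 7.
  m = 0101 → c = 110011110, weight = 6.
  m = 1101 → c = 010100111, weight = 5.
  m = 0011 → c = 100001111, weight = 5.
  m = 1011 → c = 000110110, weight = 4.
  m = 0111 → c = 011010101, weight = 5.
  m = 1111 → c = 111101100, weight = 6.
Tally weights:
  weight 0: 1 codewords.
  weight 2: 1 codewords.
  weight 3: 1 codewords.
  weight 4: 3 codewords.
  weight 5: 6 codewords.
  weight 6: 3 codewords.
  weight 7: 1 codewords.
Minimum distance d = smallest w > 0 with A_w > 0 = 2.
Sanity: Σ A_w = 16 = 2^4 = 16 ✓.


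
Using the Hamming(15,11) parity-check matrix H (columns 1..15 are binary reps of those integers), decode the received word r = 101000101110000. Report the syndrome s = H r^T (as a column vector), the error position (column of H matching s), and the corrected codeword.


s = (1, 1, 0, 1)^T, error position = 13, corrected codeword c = 101000101110100

Compute s = H r^T mod 2 one row at a time:
  s_1 = 0 + 1 + 1 + 1 + 0 + 0 + 0 + 0 = 3 ≡ 1 (mod 2).
  s_2 = 0 + 0 + 0 + 1 + 0 + 0 + 0 + 0 = 1 ≡ 1 (mod 2).
  s_3 = 0 + 1 + 0 + 1 + 1 + 1 + 0 + 0 = 4 ≡ 0 (mod 2).
  s_4 = 1 + 1 + 0 + 1 + 1 + 1 + 0 + 0 = 5 ≡ 1 (mod 2).
s = (1, 1, 0, 1)^T — this equals column 13 of H (binary 1101), so error is at position 13.
Correct: flip bit 13 of r = 101000101110000 to get c = 101000101110100.
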